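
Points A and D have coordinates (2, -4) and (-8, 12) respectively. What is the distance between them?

The horizontal distance is |-8 - 2| = 10 and the vertical distance is |12 - -4| = 16.
By the Pythagorean theorem, d = sqrt(10^2 + 16^2) = sqrt(356) = 2*sqrt(89).

2*sqrt(89)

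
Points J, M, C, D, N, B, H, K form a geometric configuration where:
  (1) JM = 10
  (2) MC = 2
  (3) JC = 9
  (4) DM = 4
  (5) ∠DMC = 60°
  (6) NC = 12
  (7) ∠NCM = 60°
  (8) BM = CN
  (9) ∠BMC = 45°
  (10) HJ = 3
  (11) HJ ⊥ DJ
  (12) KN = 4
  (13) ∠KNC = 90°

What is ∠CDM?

Step 1: By the law of cosines on triangle DMC: DC² = 4² + 2² − 2·4·2·cos(60°) = 12, so DC = 2·√3.
Step 2: By the inverse law of cosines on triangle CDM: cos(∠CDM) = ((2·√3)² + 4² − 2²) / (2·2·√3·4) = 24/27.71 = 0.866, so ∠CDM = 30°.

Therefore, the measure of angle ∠CDM = 30°.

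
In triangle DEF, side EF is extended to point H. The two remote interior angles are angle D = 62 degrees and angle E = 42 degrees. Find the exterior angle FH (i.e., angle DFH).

Exterior angle = 62 + 42 = 104 degrees (exterior angle theorem).

104 degrees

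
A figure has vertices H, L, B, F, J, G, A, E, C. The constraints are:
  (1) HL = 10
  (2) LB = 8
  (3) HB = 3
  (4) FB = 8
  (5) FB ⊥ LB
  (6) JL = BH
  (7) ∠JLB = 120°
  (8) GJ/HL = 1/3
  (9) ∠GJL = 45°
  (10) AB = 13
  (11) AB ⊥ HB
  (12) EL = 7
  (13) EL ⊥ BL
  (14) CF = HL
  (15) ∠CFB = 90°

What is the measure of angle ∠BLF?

Step 1: By the law of cosines on triangle LBF: LF² = 8² + 8² − 2·8·8·cos(90°) = 128, so LF = 8·√2.
Step 2: By the inverse law of cosines on triangle BLF: cos(∠BLF) = (8² + (8·√2)² − 8²) / (2·8·8·√2) = 128/181.02 = 0.7071, so ∠BLF = 45°.

Therefore, the measure of angle ∠BLF = 45°.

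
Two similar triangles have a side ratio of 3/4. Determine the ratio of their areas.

Area ratio = (side ratio)^2 = (3/4)^2 = 9:16.

9:16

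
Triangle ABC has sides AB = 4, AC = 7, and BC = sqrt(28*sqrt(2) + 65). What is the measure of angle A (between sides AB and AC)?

cos(A) = (4² + 7² - (sqrt(28*sqrt(2) + 65))²) / (2 × 4 × 7) = -sqrt(2)/2, so A = arccos(-sqrt(2)/2) = 135°.

135°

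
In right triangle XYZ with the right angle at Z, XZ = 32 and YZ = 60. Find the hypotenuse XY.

In a right triangle, the square of the hypotenuse equals the sum of the squares of the two legs.
The legs are 32 and 60, so the hypotenuse = sqrt(1024 + 3600) = sqrt(4624) = 68.

68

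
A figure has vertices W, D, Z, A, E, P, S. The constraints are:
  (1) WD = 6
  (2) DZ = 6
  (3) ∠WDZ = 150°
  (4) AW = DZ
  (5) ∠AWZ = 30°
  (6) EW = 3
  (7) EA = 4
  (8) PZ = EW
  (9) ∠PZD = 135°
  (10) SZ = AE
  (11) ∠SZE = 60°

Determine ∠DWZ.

Step 1: By the law of cosines on triangle WDZ: WZ² = 6² + 6² − 2·6·6·cos(150°) = 134.35, so WZ ≈ 11.59.
Step 2: By the inverse law of cosines on triangle DWZ: cos(∠DWZ) = (6² + 11.59² − 6²) / (2·6·11.59) = 134.35/139.09 = 0.9659, so ∠DWZ = 15°.

Therefore, the measure of angle ∠DWZ = 15°.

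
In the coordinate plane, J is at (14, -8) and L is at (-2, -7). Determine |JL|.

d = sqrt((-16)^2 + (1)^2) = sqrt(257)

sqrt(257)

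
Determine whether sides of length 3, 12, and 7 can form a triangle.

Check the triangle inequality: 3 + 7 = 10 ≤ 12.
Since the sum of two sides does not exceed the third, no triangle can be formed.

No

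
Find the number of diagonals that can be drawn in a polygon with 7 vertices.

The number of diagonals in an n-gon is n(n - 3)/2.
For n = 7: 7(7 - 3)/2 = 7 × 4 / 2 = 14.

14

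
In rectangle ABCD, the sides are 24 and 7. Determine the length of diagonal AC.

Using the Pythagorean theorem:
d² = 24² + 7² = 576 + 49 = 625
d = sqrt(625) = 25

25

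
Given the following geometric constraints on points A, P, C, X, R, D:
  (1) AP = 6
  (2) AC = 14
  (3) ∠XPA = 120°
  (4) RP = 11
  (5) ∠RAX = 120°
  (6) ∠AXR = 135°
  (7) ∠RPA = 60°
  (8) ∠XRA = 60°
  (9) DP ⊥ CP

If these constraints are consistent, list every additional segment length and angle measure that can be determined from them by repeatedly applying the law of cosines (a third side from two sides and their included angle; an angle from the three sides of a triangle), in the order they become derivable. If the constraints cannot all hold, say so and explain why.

These constraints are not satisfiable: (5), (6) and (8) are the three interior angles of triangle RAX, which must sum to 180°, but 120° + 135° + 60° = 315°. No planar figure meets all of them, so nothing further can be derived.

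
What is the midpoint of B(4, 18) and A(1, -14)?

The midpoint is the point halfway along the segment.
Move half the horizontal distance: 4 + (1 - 4)/2 = 4 + -3/2 = 5/2
Move half the vertical distance: 18 + (-14 - 18)/2 = 18 + -32/2 = 2
Midpoint = (5/2, 2)

(5/2, 2)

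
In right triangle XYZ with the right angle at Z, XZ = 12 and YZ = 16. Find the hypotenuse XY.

XY = sqrt(12^2 + 16^2) = sqrt(400) = 20

20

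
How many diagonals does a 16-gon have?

Total line segments between 16 vertices = C(16,2) = 120.
Subtract the 16 sides: 120 - 16 = 104 diagonals.

104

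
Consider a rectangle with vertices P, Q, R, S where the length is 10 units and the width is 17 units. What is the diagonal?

A rectangle's diagonal splits it into two right triangles, with the diagonal as the hypotenuse.
By the Pythagorean theorem, d^2 = 10^2 + 17^2 = 389.
Therefore d = sqrt(389).

sqrt(389)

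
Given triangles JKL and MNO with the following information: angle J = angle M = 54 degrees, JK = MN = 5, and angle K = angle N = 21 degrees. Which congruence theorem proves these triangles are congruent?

The given information matches ASA: Two pairs of corresponding angles and the included side are equal (Angle-Side-Angle).

ASA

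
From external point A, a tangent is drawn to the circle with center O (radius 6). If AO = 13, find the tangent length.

The tangent, radius, and line from the external point to the center form a right triangle.
The right angle is where the tangent meets the radius.
By the Pythagorean theorem: tangent² + 6² = 13²
tangent² = 169 - 36 = 133
tangent = sqrt(133)

sqrt(133)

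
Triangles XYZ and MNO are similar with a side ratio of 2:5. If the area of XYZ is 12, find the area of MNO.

The ratio of areas of similar triangles = (side ratio)^2.
Side ratio = 2:5, so area ratio = 4:25.
Area of MNO / Area of XYZ = 25/4
Area of MNO = 12 * 25/4 = 75

75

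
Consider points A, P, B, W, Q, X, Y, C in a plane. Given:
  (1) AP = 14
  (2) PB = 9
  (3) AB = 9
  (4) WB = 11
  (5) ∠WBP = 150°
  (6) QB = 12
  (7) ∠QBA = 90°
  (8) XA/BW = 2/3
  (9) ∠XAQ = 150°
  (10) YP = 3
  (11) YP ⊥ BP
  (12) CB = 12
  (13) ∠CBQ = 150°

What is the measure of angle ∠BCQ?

Step 1: By the law of cosines on triangle CBQ: CQ² = 12² + 12² − 2·12·12·cos(150°) = 537.42, so CQ ≈ 23.18.
Step 2: By the inverse law of cosines on triangle BCQ: cos(∠BCQ) = (12² + 23.18² − 12²) / (2·12·23.18) = 537.42/556.37 = 0.9659, so ∠BCQ = 15°.

Therefore, the measure of angle ∠BCQ = 15°.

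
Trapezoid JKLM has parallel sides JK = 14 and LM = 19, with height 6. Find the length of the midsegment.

The midsegment (median) of a trapezoid connects the midpoints of the non-parallel sides.
Its length is the average of the two bases: (14 + 19) / 2 = 33/2.

33/2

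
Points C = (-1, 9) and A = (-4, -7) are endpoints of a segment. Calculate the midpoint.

The midpoint is the point halfway along the segment.
Move half the horizontal distance: -1 + (-4 - -1)/2 = -1 + -3/2 = -5/2
Move half the vertical distance: 9 + (-7 - 9)/2 = 9 + -16/2 = 1
Midpoint = (-5/2, 1)

(-5/2, 1)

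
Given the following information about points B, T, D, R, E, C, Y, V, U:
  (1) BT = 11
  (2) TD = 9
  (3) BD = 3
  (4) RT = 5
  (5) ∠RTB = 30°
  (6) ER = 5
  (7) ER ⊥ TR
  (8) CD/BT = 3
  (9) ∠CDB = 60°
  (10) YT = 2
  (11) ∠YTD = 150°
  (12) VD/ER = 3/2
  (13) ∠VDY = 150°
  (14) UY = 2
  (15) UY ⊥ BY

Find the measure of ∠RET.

Step 1: By the law of cosines on triangle ERT: ET² = 5² + 5² − 2·5·5·cos(90°) = 50, so ET = 5·√2.
Step 2: By the inverse law of cosines on triangle RET: cos(∠RET) = (5² + (5·√2)² − 5²) / (2·5·5·√2) = 50/70.71 = 0.7071, so ∠RET = 45°.

Therefore, the measure of angle ∠RET = 45°.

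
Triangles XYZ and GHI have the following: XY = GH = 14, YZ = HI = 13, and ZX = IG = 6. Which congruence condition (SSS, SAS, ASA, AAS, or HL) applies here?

The given information provides:
XY = GH = 14, YZ = HI = 13, and ZX = IG = 6
This matches the SSS congruence theorem.
All three pairs of corresponding sides are equal (Side-Side-Side).

SSS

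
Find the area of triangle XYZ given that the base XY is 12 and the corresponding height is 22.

Area = (1/2)(12)(22) = 132

132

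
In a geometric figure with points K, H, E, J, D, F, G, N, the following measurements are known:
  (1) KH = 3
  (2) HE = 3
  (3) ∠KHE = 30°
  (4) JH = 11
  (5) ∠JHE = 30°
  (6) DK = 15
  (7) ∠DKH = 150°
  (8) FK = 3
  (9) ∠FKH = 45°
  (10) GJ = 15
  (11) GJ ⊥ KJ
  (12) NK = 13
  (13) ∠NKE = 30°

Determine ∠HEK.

Step 1: By the law of cosines on triangle EHK: EK² = 3² + 3² − 2·3·3·cos(30°) = 2.41, so EK ≈ 1.55.
Step 2: By the inverse law of cosines on triangle HEK: cos(∠HEK) = (3² + 1.55² − 3²) / (2·3·1.55) = 2.41/9.32 = 0.2588, so ∠HEK = 75°.

Therefore, the measure of angle ∠HEK = 75°.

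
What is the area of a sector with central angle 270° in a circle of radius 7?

The full circle has area πr² = π(7)² = 49*pi.
The sector covers 270° out of 360°, a fraction of 3/4.
Sector area = 49*pi × 3/4 = 147*pi/4.

147*pi/4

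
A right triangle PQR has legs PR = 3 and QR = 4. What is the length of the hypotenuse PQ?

By the Pythagorean theorem: PQ^2 = PR^2 + QR^2
PQ^2 = 3^2 + 4^2 = 9 + 16 = 25
PQ = sqrt(25) = 5

5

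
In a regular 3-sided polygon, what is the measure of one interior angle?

Each interior angle of a regular n-gon is (n - 2) * 180 / n.
For n = 3: (3 - 2) * 180 / 3 = 180/3 = 60 degrees.

60 degrees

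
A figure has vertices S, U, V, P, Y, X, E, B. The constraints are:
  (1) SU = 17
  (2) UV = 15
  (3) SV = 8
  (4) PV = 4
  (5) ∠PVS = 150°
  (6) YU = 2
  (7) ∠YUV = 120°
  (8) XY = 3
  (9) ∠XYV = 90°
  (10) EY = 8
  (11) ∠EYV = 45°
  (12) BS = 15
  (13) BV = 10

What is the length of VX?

Step 1: By the law of cosines on triangle VUY: VY² = 15² + 2² − 2·15·2·cos(120°) = 259, so VY ≈ 16.09.
Step 2: By the law of cosines on triangle VYX: VX² = 16.09² + 3² − 2·16.09·3·cos(90°) = 268, so VX = 2·√67.

Therefore, the length of VX = 2·√67.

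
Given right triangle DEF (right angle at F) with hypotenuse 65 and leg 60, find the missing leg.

By the Pythagorean theorem: EF^2 = DE^2 - DF^2
EF^2 = 65^2 - 60^2 = 4225 - 3600 = 625
EF = sqrt(625) = 25

25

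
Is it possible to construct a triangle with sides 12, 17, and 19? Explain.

Yes.
The triangle inequality requires that the sum of any two sides exceeds the third.
Here 12 + 17 = 29 > 19, so the condition is met.

Yes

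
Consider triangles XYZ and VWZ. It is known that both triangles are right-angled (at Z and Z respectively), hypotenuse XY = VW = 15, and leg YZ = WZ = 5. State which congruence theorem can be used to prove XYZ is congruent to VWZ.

The given information matches HL: The hypotenuse and one leg of two right triangles are equal (Hypotenuse-Leg).

HL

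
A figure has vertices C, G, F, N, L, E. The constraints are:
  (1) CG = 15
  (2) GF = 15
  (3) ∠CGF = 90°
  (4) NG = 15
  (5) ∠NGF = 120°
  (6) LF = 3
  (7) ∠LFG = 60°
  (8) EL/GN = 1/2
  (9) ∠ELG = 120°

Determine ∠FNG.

Step 1: By the law of cosines on triangle NGF: NF² = 15² + 15² − 2·15·15·cos(120°) = 675, so NF = 15·√3.
Step 2: By the inverse law of cosines on triangle FNG: cos(∠FNG) = ((15·√3)² + 15² − 15²) / (2·15·√3·15) = 675/779.42 = 0.866, so ∠FNG = 30°.

Therefore, the measure of angle ∠FNG = 30°.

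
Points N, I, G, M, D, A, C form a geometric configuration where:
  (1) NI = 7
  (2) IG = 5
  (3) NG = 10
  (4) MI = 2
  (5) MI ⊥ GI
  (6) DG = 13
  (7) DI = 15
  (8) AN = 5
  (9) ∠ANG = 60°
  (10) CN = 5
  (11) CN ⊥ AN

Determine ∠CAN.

Step 1: By the law of cosines on triangle ANC: AC² = 5² + 5² − 2·5·5·cos(90°) = 50, so AC = 5·√2.
Step 2: By the inverse law of cosines on triangle CAN: cos(∠CAN) = ((5·√2)² + 5² − 5²) / (2·5·√2·5) = 50/70.71 = 0.7071, so ∠CAN = 45°.

Therefore, the measure of angle ∠CAN = 45°.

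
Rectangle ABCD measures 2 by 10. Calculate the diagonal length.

Using the Pythagorean theorem:
d² = 2² + 10² = 4 + 100 = 104
d = sqrt(104) = 2*sqrt(26)

2*sqrt(26)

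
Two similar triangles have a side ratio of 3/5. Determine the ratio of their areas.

The ratio of areas of similar triangles equals the square of the side ratio.
Side ratio = 3:5
Area ratio = (3/5)^2 = 9/25 = 9:25

9:25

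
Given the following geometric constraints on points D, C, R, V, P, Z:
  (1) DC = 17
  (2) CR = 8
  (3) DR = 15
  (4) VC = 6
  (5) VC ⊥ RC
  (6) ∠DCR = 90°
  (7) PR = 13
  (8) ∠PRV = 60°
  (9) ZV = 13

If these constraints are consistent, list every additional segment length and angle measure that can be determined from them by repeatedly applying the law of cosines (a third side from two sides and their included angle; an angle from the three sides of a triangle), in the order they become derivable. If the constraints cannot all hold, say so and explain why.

These constraints are not satisfiable: (1), (2) and (3) fix all three sides of triangle DCR, so by the law of cosines cos(∠DCR) = (17² + 8² − 15²) / (2·17·8) = 0.4706, i.e. ∠DCR ≈ 61.93°, which contradicts (6) ∠DCR = 90°. No planar figure meets all of them, so nothing further can be derived.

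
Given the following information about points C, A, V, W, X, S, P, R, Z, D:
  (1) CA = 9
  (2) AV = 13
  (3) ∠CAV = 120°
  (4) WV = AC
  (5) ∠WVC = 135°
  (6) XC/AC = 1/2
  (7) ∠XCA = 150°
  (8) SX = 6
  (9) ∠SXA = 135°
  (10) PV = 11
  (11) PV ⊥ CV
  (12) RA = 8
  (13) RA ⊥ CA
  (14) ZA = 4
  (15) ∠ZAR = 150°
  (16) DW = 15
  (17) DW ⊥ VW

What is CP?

Step 1: By the law of cosines on triangle CAV: CV² = 9² + 13² − 2·9·13·cos(120°) = 367, so CV ≈ 19.16.
Step 2: By the law of cosines on triangle CVP: CP² = 19.16² + 11² − 2·19.16·11·cos(90°) = 488, so CP = 2·√122.

Therefore, the length of CP = 2·√122.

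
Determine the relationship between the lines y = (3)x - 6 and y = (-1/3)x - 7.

Slope of line 1: m1 = 3
Slope of line 2: m2 = -1/3
m1 * m2 = (3) * (-1/3) = -1 = -1, so the lines are perpendicular.

Perpendicular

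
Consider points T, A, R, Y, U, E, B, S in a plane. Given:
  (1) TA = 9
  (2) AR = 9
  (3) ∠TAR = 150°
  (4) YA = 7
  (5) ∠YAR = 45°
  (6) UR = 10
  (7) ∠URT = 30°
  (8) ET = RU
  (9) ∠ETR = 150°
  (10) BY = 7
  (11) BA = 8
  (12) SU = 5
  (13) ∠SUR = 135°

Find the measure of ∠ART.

Step 1: By the law of cosines on triangle RAT: RT² = 9² + 9² − 2·9·9·cos(150°) = 302.3, so RT ≈ 17.39.
Step 2: By the inverse law of cosines on triangle ART: cos(∠ART) = (9² + 17.39² − 9²) / (2·9·17.39) = 302.3/312.96 = 0.9659, so ∠ART = 15°.

Therefore, the measure of angle ∠ART = 15°.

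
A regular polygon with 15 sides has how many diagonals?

Total line segments between 15 vertices = C(15,2) = 105.
Subtract the 15 sides: 105 - 15 = 90 diagonals.

90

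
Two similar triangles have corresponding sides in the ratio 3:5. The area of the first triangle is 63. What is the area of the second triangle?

For similar figures, the area ratio equals the square of the side ratio.
Side ratio (the first triangle to the second triangle) = 3:5, so area ratio = 3^2:5^2 = 9:25.
If the area of the first triangle is 63, then the area of the second triangle = 63 * (25/9) = 175.

175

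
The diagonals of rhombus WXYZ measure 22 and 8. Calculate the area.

Area of a rhombus = (d1 * d2) / 2
Area = (22 * 8) / 2
Area = 176 / 2
Area = 88

88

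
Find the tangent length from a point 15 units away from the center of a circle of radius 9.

The tangent, radius, and line from the external point to the center form a right triangle.
The right angle is where the tangent meets the radius.
By the Pythagorean theorem: tangent² + 9² = 15²
tangent² = 225 - 81 = 144
tangent = 12

12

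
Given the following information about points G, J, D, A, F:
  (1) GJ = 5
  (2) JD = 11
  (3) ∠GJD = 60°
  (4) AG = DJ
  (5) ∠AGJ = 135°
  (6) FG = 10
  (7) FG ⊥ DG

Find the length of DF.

Step 1: By the law of cosines on triangle DJG: DG² = 11² + 5² − 2·11·5·cos(60°) = 91, so DG = √91.
Step 2: By the law of cosines on triangle DGF: DF² = √91² + 10² − 2·√91·10·cos(90°) = 191, so DF = √191.

Therefore, the length of DF = √191.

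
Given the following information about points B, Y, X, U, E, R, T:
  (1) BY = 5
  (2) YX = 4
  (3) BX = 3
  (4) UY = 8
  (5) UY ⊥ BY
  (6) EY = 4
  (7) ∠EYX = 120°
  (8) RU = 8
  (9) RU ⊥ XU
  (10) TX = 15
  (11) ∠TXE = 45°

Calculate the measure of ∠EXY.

Step 1: By the law of cosines on triangle XYE: XE² = 4² + 4² − 2·4·4·cos(120°) = 48, so XE = 4·√3.
Step 2: By the inverse law of cosines on triangle EXY: cos(∠EXY) = ((4·√3)² + 4² − 4²) / (2·4·√3·4) = 48/55.43 = 0.866, so ∠EXY = 30°.

Therefore, the measure of angle ∠EXY = 30°.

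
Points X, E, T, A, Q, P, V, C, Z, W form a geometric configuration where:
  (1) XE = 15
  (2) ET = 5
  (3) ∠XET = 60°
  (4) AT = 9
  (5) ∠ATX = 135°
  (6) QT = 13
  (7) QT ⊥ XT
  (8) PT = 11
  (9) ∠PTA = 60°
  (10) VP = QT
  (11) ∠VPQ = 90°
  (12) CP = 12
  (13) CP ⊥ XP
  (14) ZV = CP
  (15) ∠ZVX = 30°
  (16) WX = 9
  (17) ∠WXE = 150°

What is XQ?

Step 1: By the law of cosines on triangle XET: XT² = 15² + 5² − 2·15·5·cos(60°) = 175, so XT = 5·√7.
Step 2: By the law of cosines on triangle XTQ: XQ² = (5·√7)² + 13² − 2·5·√7·13·cos(90°) = 344, so XQ = 2·√86.

Therefore, the length of XQ = 2·√86.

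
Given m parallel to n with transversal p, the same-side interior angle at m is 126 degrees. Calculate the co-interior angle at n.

Co-interior angles (same-side interior) formed by parallel lines and a transversal are supplementary (sum to 180 degrees).
The given angle is 126 degrees.
The co-interior angle = 180 - 126 = 54 degrees.

54 degrees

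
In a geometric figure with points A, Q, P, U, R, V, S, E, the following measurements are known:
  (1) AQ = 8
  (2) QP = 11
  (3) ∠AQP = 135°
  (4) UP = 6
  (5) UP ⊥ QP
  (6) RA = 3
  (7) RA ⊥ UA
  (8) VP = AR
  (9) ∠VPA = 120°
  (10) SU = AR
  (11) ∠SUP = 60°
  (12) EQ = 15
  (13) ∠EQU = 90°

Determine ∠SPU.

From the given relations: SU = AR = 3.
Step 1: By the law of cosines on triangle PUS: PS² = 6² + 3² − 2·6·3·cos(60°) = 27, so PS = 3·√3.
Step 2: By the inverse law of cosines on triangle SPU: cos(∠SPU) = ((3·√3)² + 6² − 3²) / (2·3·√3·6) = 54/62.35 = 0.866, so ∠SPU = 30°.

Therefore, the measure of angle ∠SPU = 30°.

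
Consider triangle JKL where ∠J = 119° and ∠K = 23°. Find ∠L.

The interior angles sum to 180°: angle L = 180 - 119 - 23 = 38°.
The triangle is obtuse (angles 119°, 23°, 38°).

38 degrees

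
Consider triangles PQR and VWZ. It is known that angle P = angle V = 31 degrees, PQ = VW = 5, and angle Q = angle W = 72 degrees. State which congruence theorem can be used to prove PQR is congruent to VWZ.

Consider the given information: angle P = angle V = 31 degrees, PQ = VW = 5, and angle Q = angle W = 72 degrees
This is not SSS or AAS: SSS requires all three pairs of sides, but we don't have that. AAS requires two angles and a non-included side.
The correct criterion is ASA. Two pairs of corresponding angles and the included side are equal (Angle-Side-Angle).

ASA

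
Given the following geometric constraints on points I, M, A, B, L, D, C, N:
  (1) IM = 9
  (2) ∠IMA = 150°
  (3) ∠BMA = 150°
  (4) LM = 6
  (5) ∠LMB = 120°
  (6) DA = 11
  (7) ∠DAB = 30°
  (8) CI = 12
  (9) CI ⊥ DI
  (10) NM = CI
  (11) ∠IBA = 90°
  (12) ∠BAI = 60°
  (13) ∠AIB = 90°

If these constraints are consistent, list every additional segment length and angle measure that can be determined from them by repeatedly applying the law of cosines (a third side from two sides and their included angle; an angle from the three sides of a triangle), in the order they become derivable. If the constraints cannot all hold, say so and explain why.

These constraints are not satisfiable: (11), (12) and (13) are the three interior angles of triangle IBA, which must sum to 180°, but 90° + 60° + 90° = 240°. No planar figure meets all of them, so nothing further can be derived.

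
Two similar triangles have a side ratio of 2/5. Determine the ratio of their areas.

The ratio of areas of similar triangles equals the square of the side ratio.
Side ratio = 2:5
Area ratio = (2/5)^2 = 4/25 = 4:25

4:25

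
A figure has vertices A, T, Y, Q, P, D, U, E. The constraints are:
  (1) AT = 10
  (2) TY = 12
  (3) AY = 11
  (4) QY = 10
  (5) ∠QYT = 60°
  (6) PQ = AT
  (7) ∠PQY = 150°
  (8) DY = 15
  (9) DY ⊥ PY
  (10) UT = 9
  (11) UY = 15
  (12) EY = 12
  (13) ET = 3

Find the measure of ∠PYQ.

From the given relations: PQ = AT = 10.
Step 1: By the law of cosines on triangle YQP: YP² = 10² + 10² − 2·10·10·cos(150°) = 373.21, so YP ≈ 19.32.
Step 2: By the inverse law of cosines on triangle PYQ: cos(∠PYQ) = (19.32² + 10² − 10²) / (2·19.32·10) = 373.21/386.37 = 0.9659, so ∠PYQ = 15°.

Therefore, the measure of angle ∠PYQ = 15°.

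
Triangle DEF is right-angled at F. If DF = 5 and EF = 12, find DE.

By the Pythagorean theorem: DE^2 = DF^2 + EF^2
DE^2 = 5^2 + 12^2 = 25 + 144 = 169
DE = sqrt(169) = 13

13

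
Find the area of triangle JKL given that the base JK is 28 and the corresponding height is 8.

Area = (1/2) * base * height
Area = (1/2) * 28 * 8
Area = 112

112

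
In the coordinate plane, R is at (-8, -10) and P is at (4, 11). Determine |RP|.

d = sqrt((4 - -8)^2 + (11 - -10)^2)
d = sqrt(12^2 + 21^2)
d = sqrt(144 + 441)
d = sqrt(585) = 3*sqrt(65)

3*sqrt(65)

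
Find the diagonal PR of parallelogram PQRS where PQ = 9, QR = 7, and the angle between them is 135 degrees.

The diagonal of a parallelogram can be found by treating two adjacent sides and the diagonal as a triangle.
Applying the law of cosines with sides 9, 7 and included angle 135°:
d^2 = 81 + 49 - 126*cos(135°) = 63*sqrt(2) + 130
d = sqrt(63*sqrt(2) + 130)

sqrt(63*sqrt(2) + 130)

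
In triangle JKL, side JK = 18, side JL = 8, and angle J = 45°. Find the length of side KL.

By the law of cosines: KL^2 = JK^2 + JL^2 - 2*JK*JL*cos(J)
KL^2 = 18^2 + 8^2 - 2*18*8*cos(45°)
KL^2 = 324 + 64 - 288*(sqrt(2)/2)
KL^2 = 388 - 144*sqrt(2)
KL = 2*sqrt(97 - 36*sqrt(2))

2*sqrt(97 - 36*sqrt(2))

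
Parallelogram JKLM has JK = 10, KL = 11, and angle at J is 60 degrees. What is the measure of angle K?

In a parallelogram, consecutive angles are supplementary (sum to 180°).
angle K = 180 - angle J
angle K = 180 - 60
angle K = 120 degrees

120 degrees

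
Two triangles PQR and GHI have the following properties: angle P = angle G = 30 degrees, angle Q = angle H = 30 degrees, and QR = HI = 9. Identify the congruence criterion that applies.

Consider the given information: angle P = angle G = 30 degrees, angle Q = angle H = 30 degrees, and QR = HI = 9
This is not SAS or ASA: SAS requires two sides and the included angle between them. ASA requires two angles and the side between them.
The correct criterion is AAS. Two pairs of corresponding angles and a non-included side are equal (Angle-Angle-Side).

AAS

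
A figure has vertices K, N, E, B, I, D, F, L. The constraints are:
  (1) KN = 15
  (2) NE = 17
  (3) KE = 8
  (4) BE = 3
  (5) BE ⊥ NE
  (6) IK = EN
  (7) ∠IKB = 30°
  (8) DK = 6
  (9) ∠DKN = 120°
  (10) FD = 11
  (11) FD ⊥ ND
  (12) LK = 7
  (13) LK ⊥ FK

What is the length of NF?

Step 1: By the law of cosines on triangle DKN: DN² = 6² + 15² − 2·6·15·cos(120°) = 351, so DN = 3·√39.
Step 2: By the law of cosines on triangle NDF: NF² = (3·√39)² + 11² − 2·3·√39·11·cos(90°) = 472, so NF = 2·√118.

Therefore, the length of NF = 2·√118.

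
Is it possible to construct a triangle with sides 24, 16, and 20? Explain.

For three segments to close into a triangle, no single side can be as long as the other two combined.
The longest side is 24, and 16 + 20 = 36 > 24.
A triangle can be formed.

Yes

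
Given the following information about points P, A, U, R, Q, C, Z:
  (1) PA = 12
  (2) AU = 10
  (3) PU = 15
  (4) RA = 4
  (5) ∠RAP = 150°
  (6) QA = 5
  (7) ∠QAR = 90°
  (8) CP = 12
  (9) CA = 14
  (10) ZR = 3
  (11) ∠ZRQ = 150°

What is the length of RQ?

Step 1: By the law of cosines on triangle RAQ: RQ² = 4² + 5² − 2·4·5·cos(90°) = 41, so RQ = √41.

Therefore, the length of RQ = √41.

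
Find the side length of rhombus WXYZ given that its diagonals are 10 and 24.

In a rhombus, the diagonals bisect each other perpendicularly, creating four congruent right triangles.
Each triangle has legs 5 (half of 10) and 12 (half of 24).
The hypotenuse of each right triangle is a side of the rhombus:
side = sqrt(5^2 + 12^2) = sqrt(169) = 13

13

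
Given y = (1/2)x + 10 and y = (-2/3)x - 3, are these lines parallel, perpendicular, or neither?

Slope of line 1: m1 = 1/2
Slope of line 2: m2 = -2/3
m1 != m2 and m1*m2 = -1/3 != -1. Neither.

Neither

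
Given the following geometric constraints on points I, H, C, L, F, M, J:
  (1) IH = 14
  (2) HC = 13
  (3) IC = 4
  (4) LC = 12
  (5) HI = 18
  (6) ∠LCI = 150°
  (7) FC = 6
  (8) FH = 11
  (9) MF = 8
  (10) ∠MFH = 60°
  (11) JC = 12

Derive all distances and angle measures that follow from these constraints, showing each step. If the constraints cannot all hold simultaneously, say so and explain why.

These constraints are not satisfiable: (1) IH = 14 and (5) HI = 18 assign two different lengths to the same segment. No planar figure meets all of them, so nothing further can be derived.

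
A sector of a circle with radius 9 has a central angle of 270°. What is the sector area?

Sector area = π(9²)(3/4) = 243*pi/4

243*pi/4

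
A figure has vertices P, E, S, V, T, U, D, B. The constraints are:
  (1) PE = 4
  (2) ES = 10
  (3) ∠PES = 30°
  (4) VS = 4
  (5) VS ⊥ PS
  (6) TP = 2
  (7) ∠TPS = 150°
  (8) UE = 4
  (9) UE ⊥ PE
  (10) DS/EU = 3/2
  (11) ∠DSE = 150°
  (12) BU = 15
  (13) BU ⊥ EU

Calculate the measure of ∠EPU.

Step 1: By the law of cosines on triangle PEU: PU² = 4² + 4² − 2·4·4·cos(90°) = 32, so PU = 4·√2.
Step 2: By the inverse law of cosines on triangle EPU: cos(∠EPU) = (4² + (4·√2)² − 4²) / (2·4·4·√2) = 32/45.25 = 0.7071, so ∠EPU = 45°.

Therefore, the measure of angle ∠EPU = 45°.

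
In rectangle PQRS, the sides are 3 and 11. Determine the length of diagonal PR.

d = sqrt(3^2 + 11^2) = sqrt(130)

sqrt(130)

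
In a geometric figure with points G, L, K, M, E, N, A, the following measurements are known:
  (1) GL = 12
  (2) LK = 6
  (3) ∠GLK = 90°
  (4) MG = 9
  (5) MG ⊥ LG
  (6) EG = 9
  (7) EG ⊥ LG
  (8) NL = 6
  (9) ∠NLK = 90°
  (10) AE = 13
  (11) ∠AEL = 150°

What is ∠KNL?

Step 1: By the law of cosines on triangle NLK: NK² = 6² + 6² − 2·6·6·cos(90°) = 72, so NK = 6·√2.
Step 2: By the inverse law of cosines on triangle KNL: cos(∠KNL) = ((6·√2)² + 6² − 6²) / (2·6·√2·6) = 72/101.82 = 0.7071, so ∠KNL = 45°.

Therefore, the measure of angle ∠KNL = 45°.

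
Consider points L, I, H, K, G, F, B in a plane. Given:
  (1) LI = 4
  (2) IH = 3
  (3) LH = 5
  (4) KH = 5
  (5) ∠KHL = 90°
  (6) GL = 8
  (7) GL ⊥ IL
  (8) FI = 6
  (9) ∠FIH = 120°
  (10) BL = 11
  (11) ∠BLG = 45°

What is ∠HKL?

Step 1: By the law of cosines on triangle KHL: KL² = 5² + 5² − 2·5·5·cos(90°) = 50, so KL = 5·√2.
Step 2: By the inverse law of cosines on triangle HKL: cos(∠HKL) = (5² + (5·√2)² − 5²) / (2·5·5·√2) = 50/70.71 = 0.7071, so ∠HKL = 45°.

Therefore, the measure of angle ∠HKL = 45°.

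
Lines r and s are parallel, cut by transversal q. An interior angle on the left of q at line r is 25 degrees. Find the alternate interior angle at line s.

Alternate interior angles are equal: 25 degrees.

25 degrees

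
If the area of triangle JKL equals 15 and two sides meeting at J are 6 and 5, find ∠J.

Area = (1/2) * a * b * sin(C)
sin(C) = 2 * Area / (a * b)
sin(C) = 2 * 15 / (6 * 5)
sin(C) = 1
C = arcsin(1) = 90°

90°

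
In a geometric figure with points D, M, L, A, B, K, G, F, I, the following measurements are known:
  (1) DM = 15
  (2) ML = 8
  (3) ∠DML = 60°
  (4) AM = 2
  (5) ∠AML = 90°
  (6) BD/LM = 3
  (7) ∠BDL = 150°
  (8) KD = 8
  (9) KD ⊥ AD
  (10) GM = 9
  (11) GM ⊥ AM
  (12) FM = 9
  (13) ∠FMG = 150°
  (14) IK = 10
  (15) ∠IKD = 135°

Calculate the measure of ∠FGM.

Step 1: By the law of cosines on triangle GMF: GF² = 9² + 9² − 2·9·9·cos(150°) = 302.3, so GF ≈ 17.39.
Step 2: By the inverse law of cosines on triangle FGM: cos(∠FGM) = (17.39² + 9² − 9²) / (2·17.39·9) = 302.3/312.96 = 0.9659, so ∠FGM = 15°.

Therefore, the measure of angle ∠FGM = 15°.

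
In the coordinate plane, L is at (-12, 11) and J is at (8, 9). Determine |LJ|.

d = sqrt((20)^2 + (-2)^2) = sqrt(404) = 2*sqrt(101)

2*sqrt(101)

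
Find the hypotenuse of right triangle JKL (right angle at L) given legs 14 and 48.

In a right triangle, the square of the hypotenuse equals the sum of the squares of the two legs.
The legs are 14 and 48, so the hypotenuse = sqrt(196 + 2304) = sqrt(2500) = 50.

50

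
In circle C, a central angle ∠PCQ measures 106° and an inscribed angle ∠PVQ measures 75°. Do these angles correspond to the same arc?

By the inscribed angle theorem, the inscribed angle for a central angle of 106° should be 106° / 2 = 53°.
The given inscribed angle is 75°, which does not equal 53°.
Therefore, no, they do not correspond to the same arc.

No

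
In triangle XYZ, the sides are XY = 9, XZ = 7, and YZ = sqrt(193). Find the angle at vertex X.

By the inverse law of cosines: cos(X) = (XY² + XZ² - YZ²) / (2 × XY × XZ)
cos(X) = (9² + 7² - (sqrt(193))²) / (2 × 9 × 7)
cos(X) = (81 + 49 - (193)) / 126
cos(X) = -1/2
X = arccos(-1/2) = 120°

120°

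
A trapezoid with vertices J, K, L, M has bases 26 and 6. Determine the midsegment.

The midsegment of a trapezoid = (base1 + base2) / 2
midsegment = (26 + 6) / 2
midsegment = 32 / 2
midsegment = 16

16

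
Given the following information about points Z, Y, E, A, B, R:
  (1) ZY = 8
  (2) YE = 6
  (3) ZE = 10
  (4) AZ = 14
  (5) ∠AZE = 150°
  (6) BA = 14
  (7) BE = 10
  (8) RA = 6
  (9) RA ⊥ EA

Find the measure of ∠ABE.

Step 1: By the law of cosines on triangle AZE: AE² = 14² + 10² − 2·14·10·cos(150°) = 538.49, so AE ≈ 23.21.
Step 2: By the inverse law of cosines on triangle ABE: cos(∠ABE) = (14² + 10² − 23.21²) / (2·14·10) = -242.49/280 = -0.866, so ∠ABE = 150°.

Therefore, the measure of angle ∠ABE = 150°.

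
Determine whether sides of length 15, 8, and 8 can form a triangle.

Sort the sides: 8, 8, 15.
It suffices to check that the sum of the two smallest exceeds the largest:
8 + 8 = 16 > 15. ✓
Yes, a valid triangle can be formed.

Yes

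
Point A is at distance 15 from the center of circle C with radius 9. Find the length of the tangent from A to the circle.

Let T be the point of tangency. Then CT ⊥ AT (radius ⊥ tangent).
In right triangle CTA: CA² = CT² + AT²
15² = 9² + AT²
AT² = 144, AT = 12

12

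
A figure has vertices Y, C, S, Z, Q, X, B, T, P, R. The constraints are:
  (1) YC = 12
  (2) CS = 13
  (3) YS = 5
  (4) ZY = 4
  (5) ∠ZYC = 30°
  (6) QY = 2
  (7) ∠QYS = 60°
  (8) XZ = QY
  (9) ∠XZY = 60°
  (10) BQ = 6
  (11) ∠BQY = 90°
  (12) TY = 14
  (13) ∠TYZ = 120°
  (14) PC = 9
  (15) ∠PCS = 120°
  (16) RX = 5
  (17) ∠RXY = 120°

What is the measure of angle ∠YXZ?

From the given relations: XZ = QY = 2.
Step 1: By the law of cosines on triangle XZY: XY² = 2² + 4² − 2·2·4·cos(60°) = 12, so XY = 2·√3.
Step 2: By the inverse law of cosines on triangle YXZ: cos(∠YXZ) = ((2·√3)² + 2² − 4²) / (2·2·√3·2) = 0/13.86 = 0, so ∠YXZ = 90°.

Therefore, the measure of angle ∠YXZ = 90°.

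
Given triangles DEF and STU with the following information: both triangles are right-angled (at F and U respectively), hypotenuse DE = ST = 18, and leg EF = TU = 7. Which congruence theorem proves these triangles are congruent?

The given information matches HL: The hypotenuse and one leg of two right triangles are equal (Hypotenuse-Leg).

HL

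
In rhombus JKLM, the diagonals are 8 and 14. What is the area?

The diagonals of a rhombus divide it into four right triangles.
Each triangle has legs 8/ 2 = 4 and 14/2 = 7, so each has area (1/2)*4*7 = 14.
Four such triangles give total area = (d1 * d2) / 2 = 56.

56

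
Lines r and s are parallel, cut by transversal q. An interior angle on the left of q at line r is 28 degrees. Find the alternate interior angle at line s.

Alternate interior angles lie on opposite sides of the transversal, between the parallel lines.
By the alternate interior angle theorem, they are equal: 28 degrees.

28 degrees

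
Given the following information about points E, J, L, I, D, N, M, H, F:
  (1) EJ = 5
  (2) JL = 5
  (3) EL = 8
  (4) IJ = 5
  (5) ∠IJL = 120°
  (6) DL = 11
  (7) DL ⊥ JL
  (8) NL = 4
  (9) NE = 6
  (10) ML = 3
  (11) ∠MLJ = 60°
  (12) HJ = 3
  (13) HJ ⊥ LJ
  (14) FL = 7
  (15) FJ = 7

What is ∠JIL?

Step 1: By the law of cosines on triangle IJL: IL² = 5² + 5² − 2·5·5·cos(120°) = 75, so IL = 5·√3.
Step 2: By the inverse law of cosines on triangle JIL: cos(∠JIL) = (5² + (5·√3)² − 5²) / (2·5·5·√3) = 75/86.6 = 0.866, so ∠JIL = 30°.

Therefore, the measure of angle ∠JIL = 30°.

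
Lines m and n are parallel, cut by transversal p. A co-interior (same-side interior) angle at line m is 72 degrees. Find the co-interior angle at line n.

Co-interior angles (same-side interior) formed by parallel lines and a transversal are supplementary (sum to 180 degrees).
The given angle is 72 degrees.
The co-interior angle = 180 - 72 = 108 degrees.

108 degrees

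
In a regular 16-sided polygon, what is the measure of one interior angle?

Each interior angle of a regular n-gon is (n - 2) * 180 / n.
For n = 16: (16 - 2) * 180 / 16 = 2520/16 = 315/2 degrees.

315/2 degrees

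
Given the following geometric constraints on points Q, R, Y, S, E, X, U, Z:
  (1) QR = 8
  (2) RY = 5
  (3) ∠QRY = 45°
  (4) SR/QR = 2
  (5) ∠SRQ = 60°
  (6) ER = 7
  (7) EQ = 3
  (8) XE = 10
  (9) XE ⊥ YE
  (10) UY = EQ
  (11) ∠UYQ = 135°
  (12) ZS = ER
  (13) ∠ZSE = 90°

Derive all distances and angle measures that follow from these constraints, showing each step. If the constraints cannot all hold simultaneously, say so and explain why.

The constraints are consistent.

From the given relations:
  SR = 2·QR = 2·8 = 16
  UY = EQ = 3
  ZS = ER = 7

Step 1: From QR = 8, RY = 5, and ∠QRY = 45°, by the law of cosines:
  QY² = QR² + RY² - 2·QR·RY·cos(45°) = 64 + 25 - 56.57 = 32.43
  QY ≈ 5.69

Step 2: From QR = 8, RS = 16, and ∠QRS = 60°, by the law of cosines:
  QS² = QR² + RS² - 2·QR·RS·cos(60°) = 64 + 256 - 128 = 192
  QS = 8·√3

Step 3: From QE = 3, QR = 8, ER = 7, by the inverse law of cosines:
  cos(∠EQR) = (QE² + QR² - ER²) / (2·QE·QR)
  ∠EQR = 60°

Step 4: From RE = 7, RQ = 8, EQ = 3, by the inverse law of cosines:
  cos(∠ERQ) = (RE² + RQ² - EQ²) / (2·RE·RQ)
  ∠ERQ = 21.79°

Step 5: From EQ = 3, ER = 7, QR = 8, by the inverse law of cosines:
  cos(∠QER) = (EQ² + ER² - QR²) / (2·EQ·ER)
  ∠QER = 98.21°

Step 6: From QY = 5.69, YU = 3, and ∠QYU = 135°, by the law of cosines:
  QU² = QY² + YU² - 2·QY·YU·cos(135°) = 32.43 + 9 + 24.16 = 65.59
  QU ≈ 8.1

Step 7: From QR = 8, QS = 8·√3, RS = 16, by the inverse law of cosines:
  cos(∠RQS) = (QR² + QS² - RS²) / (2·QR·QS)
  ∠RQS = 90°

Step 8: From QR = 8, QY = 5.69, RY = 5, by the inverse law of cosines:
  cos(∠RQY) = (QR² + QY² - RY²) / (2·QR·QY)
  ∠RQY = 38.38°

Step 9: From YQ = 5.69, YR = 5, QR = 8, by the inverse law of cosines:
  cos(∠QYR) = (YQ² + YR² - QR²) / (2·YQ·YR)
  ∠QYR = 96.62°

Step 10: From SQ = 8·√3, SR = 16, QR = 8, by the inverse law of cosines:
  cos(∠QSR) = (SQ² + SR² - QR²) / (2·SQ·SR)
  ∠QSR = 30°

Step 11: From QU = 8.1, QY = 5.69, UY = 3, by the inverse law of cosines:
  cos(∠UQY) = (QU² + QY² - UY²) / (2·QU·QY)
  ∠UQY = 15.18°

Step 12: From UQ = 8.1, UY = 3, QY = 5.69, by the inverse law of cosines:
  cos(∠QUY) = (UQ² + UY² - QY²) / (2·UQ·UY)
  ∠QUY = 29.82°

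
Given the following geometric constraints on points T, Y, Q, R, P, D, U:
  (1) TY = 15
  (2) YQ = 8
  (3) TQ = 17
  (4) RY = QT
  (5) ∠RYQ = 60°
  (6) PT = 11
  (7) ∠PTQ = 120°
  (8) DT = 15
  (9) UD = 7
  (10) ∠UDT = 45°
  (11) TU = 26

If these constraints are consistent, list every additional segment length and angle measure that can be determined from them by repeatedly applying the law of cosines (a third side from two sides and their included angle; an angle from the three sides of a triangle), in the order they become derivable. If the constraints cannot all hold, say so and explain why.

These constraints are not satisfiable: by the triangle inequality in triangle DTU, (8) DT = 15 and (9) UD = 7 force TU ≤ 15 + 7 = 22, but (11) says TU = 26. No planar figure meets all of them, so nothing further can be derived.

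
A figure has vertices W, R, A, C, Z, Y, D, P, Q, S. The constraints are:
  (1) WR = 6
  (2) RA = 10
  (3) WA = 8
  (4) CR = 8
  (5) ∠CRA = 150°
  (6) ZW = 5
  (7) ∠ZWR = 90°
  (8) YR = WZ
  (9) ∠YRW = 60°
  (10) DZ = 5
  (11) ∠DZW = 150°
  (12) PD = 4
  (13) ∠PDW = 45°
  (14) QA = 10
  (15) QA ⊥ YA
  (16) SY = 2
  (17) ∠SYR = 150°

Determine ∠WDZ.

Step 1: By the law of cosines on triangle DZW: DW² = 5² + 5² − 2·5·5·cos(150°) = 93.3, so DW ≈ 9.66.
Step 2: By the inverse law of cosines on triangle WDZ: cos(∠WDZ) = (9.66² + 5² − 5²) / (2·9.66·5) = 93.3/96.59 = 0.9659, so ∠WDZ = 15°.

Therefore, the measure of angle ∠WDZ = 15°.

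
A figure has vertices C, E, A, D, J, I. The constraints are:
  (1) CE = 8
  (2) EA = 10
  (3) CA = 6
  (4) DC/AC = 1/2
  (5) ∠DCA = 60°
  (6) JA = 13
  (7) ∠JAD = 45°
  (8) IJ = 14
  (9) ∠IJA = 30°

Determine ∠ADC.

From the given relations: DC = 1/2·AC = 1/2·6 = 3.
Step 1: By the law of cosines on triangle DCA: DA² = 3² + 6² − 2·3·6·cos(60°) = 27, so DA = 3·√3.
Step 2: By the inverse law of cosines on triangle ADC: cos(∠ADC) = ((3·√3)² + 3² − 6²) / (2·3·√3·3) = 0/31.18 = 0, so ∠ADC = 90°.

Therefore, the measure of angle ∠ADC = 90°.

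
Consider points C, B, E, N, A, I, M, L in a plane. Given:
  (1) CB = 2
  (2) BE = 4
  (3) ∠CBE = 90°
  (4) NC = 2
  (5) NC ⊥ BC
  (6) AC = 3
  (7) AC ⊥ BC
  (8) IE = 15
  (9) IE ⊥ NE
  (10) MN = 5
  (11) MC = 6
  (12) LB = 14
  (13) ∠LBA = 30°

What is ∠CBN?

Step 1: By the law of cosines on triangle BCN: BN² = 2² + 2² − 2·2·2·cos(90°) = 8, so BN = 2·√2.
Step 2: By the inverse law of cosines on triangle CBN: cos(∠CBN) = (2² + (2·√2)² − 2²) / (2·2·2·√2) = 8/11.31 = 0.7071, so ∠CBN = 45°.

Therefore, the measure of angle ∠CBN = 45°.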